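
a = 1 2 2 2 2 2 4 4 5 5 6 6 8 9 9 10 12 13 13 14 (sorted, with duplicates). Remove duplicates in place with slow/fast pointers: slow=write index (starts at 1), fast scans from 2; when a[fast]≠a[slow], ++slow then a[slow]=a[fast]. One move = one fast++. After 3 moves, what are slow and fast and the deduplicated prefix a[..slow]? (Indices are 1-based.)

slow=2, fast=5, prefix=[1, 2]

(s=1,f=2) a[fast]=2≠a[slow]=1 write a[2]=2 → slow++,fast++
(s=2,f=3) a[fast]=2=a[slow] dup → fast++
(s=2,f=4) a[fast]=2=a[slow] dup → fast++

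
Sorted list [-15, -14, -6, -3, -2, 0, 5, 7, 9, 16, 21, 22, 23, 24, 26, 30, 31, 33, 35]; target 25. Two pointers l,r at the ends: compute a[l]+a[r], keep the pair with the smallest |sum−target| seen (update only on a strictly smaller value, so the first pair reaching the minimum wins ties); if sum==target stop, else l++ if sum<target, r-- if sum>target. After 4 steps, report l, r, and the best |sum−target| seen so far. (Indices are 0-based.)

l=2, r=16, best |Δ|=2

[0,18] -15+35=20 d=5 * → l++
[1,18] -14+35=21 d=4 * → l++
[2,18] -6+35=29 d=4 → r--
[2,17] -6+33=27 d=2 * → r--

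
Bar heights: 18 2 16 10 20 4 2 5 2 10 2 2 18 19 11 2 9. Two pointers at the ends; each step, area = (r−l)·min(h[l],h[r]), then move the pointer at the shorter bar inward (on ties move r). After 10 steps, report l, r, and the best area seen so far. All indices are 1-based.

l=1 r=17: min(18,9)*16=144 best=144 *, r--
l=1 r=16: min(18,2)*15=30 best=144, r--
l=1 r=15: min(18,11)*14=154 best=154 *, r--
l=1 r=14: min(18,19)*13=234 best=234 *, l++
l=2 r=14: min(2,19)*12=24 best=234, l++
l=3 r=14: min(16,19)*11=176 best=234, l++
l=4 r=14: min(10,19)*10=100 best=234, l++
l=5 r=14: min(20,19)*9=171 best=234, r--
l=5 r=13: min(20,18)*8=144 best=234, r--
l=5 r=12: min(20,2)*7=14 best=234, r--

l=5, r=11, best area=234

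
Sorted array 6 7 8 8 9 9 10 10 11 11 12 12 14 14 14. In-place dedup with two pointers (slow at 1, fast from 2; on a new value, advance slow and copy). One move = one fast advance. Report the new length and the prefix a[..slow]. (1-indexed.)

length 8; prefix = [6, 7, 8, 9, 10, 11, 12, 14]

(s=1,f=2) a[fast]=7≠a[slow]=6 write a[2]=7 → slow++,fast++
(s=2,f=3) a[fast]=8≠a[slow]=7 write a[3]=8 → slow++,fast++
(s=3,f=4) a[fast]=8=a[slow] dup → fast++
(s=3,f=5) a[fast]=9≠a[slow]=8 write a[4]=9 → slow++,fast++
(s=4,f=6) a[fast]=9=a[slow] dup → fast++
(s=4,f=7) a[fast]=10≠a[slow]=9 write a[5]=10 → slow++,fast++
(s=5,f=8) a[fast]=10=a[slow] dup → fast++
(s=5,f=9) a[fast]=11≠a[slow]=10 write a[6]=11 → slow++,fast++
(s=6,f=10) a[fast]=11=a[slow] dup → fast++
(s=6,f=11) a[fast]=12≠a[slow]=11 write a[7]=12 → slow++,fast++
(s=7,f=12) a[fast]=12=a[slow] dup → fast++
(s=7,f=13) a[fast]=14≠a[slow]=12 write a[8]=14 → slow++,fast++
(s=8,f=14) a[fast]=14=a[slow] dup → fast++
(s=8,f=15) a[fast]=14=a[slow] dup → fast++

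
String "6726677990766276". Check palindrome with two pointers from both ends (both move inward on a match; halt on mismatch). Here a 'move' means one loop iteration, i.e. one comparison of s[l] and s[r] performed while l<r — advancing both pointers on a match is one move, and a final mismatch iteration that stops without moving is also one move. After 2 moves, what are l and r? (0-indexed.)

l=2, r=13

l=0 r=15: '6'=='6', l++,r--
l=1 r=14: '7'=='7', l++,r--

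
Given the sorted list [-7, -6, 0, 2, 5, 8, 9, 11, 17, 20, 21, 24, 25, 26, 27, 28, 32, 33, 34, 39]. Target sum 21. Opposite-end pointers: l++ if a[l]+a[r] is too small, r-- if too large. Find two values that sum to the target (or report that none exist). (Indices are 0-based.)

[0,19] -7+39=32 >21 → r--
[0,18] -7+34=27 >21 → r--
[0,17] -7+33=26 >21 → r--
[0,16] -7+32=25 >21 → r--
[0,15] -7+28=21 → found

(-7, 28)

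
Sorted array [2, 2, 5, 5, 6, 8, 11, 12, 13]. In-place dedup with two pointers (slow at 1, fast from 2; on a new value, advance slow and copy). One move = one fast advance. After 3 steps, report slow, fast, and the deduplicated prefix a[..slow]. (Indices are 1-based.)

(s=1,f=2) a[fast]=2=a[slow] dup → fast++
(s=1,f=3) a[fast]=5≠a[slow]=2 write a[2]=5 → slow++,fast++
(s=2,f=4) a[fast]=5=a[slow] dup → fast++

slow=2, fast=5, prefix=[2, 5]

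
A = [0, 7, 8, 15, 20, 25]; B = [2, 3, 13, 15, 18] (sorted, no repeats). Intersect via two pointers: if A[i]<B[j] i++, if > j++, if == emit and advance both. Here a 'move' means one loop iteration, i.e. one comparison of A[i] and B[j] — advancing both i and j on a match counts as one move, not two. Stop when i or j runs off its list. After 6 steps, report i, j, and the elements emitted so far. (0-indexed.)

i=3, j=3, emitted=[]

[i=0,j=0] 0<2 → i++
[i=1,j=0] 7>2 → j++
[i=1,j=1] 7>3 → j++
[i=1,j=2] 7<13 → i++
[i=2,j=2] 8<13 → i++
[i=3,j=2] 15>13 → j++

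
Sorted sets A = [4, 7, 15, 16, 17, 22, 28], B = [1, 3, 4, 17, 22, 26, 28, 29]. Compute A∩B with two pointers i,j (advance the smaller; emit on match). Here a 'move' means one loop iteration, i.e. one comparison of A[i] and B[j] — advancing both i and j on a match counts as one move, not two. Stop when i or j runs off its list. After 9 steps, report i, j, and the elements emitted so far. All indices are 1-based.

i=1 j=1: 4>1, j++
i=1 j=2: 4>3, j++
i=1 j=3: 4==4 emit, i++,j++
i=2 j=4: 7<17, i++
i=3 j=4: 15<17, i++
i=4 j=4: 16<17, i++
i=5 j=4: 17==17 emit, i++,j++
i=6 j=5: 22==22 emit, i++,j++
i=7 j=6: 28>26, j++

i=7, j=7, emitted=[4, 17, 22]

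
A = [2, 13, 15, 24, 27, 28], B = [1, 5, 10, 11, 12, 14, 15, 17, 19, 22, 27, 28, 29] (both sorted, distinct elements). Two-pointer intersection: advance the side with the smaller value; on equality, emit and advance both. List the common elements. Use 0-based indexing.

intersection = [15, 27, 28]

i=0 j=0: 2>1, j++
i=0 j=1: 2<5, i++
i=1 j=1: 13>5, j++
i=1 j=2: 13>10, j++
i=1 j=3: 13>11, j++
i=1 j=4: 13>12, j++
i=1 j=5: 13<14, i++
i=2 j=5: 15>14, j++
i=2 j=6: 15==15 emit, i++,j++
i=3 j=7: 24>17, j++
i=3 j=8: 24>19, j++
i=3 j=9: 24>22, j++
i=3 j=10: 24<27, i++
i=4 j=10: 27==27 emit, i++,j++
i=5 j=11: 28==28 emit, i++,j++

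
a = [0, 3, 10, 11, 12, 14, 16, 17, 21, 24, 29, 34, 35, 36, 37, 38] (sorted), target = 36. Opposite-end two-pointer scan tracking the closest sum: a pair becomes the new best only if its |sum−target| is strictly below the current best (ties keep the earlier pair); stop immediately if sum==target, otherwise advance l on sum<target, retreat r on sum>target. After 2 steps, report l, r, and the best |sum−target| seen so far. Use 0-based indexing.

l=0, r=13, best |Δ|=1

l=0 r=15: 0+38=38 d=2 *, r--
l=0 r=14: 0+37=37 d=1 *, r--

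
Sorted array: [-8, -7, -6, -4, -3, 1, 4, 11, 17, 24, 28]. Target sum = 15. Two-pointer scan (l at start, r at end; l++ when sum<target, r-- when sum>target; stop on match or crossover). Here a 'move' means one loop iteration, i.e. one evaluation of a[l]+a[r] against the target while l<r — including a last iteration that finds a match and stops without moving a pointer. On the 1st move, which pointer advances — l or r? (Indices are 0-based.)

l=0 r=10: -8+28=20 >15, r--

r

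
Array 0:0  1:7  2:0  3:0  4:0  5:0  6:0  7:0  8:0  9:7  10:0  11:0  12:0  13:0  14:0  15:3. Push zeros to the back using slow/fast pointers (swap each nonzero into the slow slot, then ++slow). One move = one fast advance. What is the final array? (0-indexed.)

[7, 7, 3, 0, 0, 0, 0, 0, 0, 0, 0, 0, 0, 0, 0, 0]

slow=0 fast=0: a[fast]=0, fast++
slow=0 fast=1: a[fast]=7≠0 swap→a[0]=7, slow++,fast++
slow=1 fast=2: a[fast]=0, fast++
slow=1 fast=3: a[fast]=0, fast++
slow=1 fast=4: a[fast]=0, fast++
slow=1 fast=5: a[fast]=0, fast++
slow=1 fast=6: a[fast]=0, fast++
slow=1 fast=7: a[fast]=0, fast++
slow=1 fast=8: a[fast]=0, fast++
slow=1 fast=9: a[fast]=7≠0 swap→a[1]=7, slow++,fast++
slow=2 fast=10: a[fast]=0, fast++
slow=2 fast=11: a[fast]=0, fast++
slow=2 fast=12: a[fast]=0, fast++
slow=2 fast=13: a[fast]=0, fast++
slow=2 fast=14: a[fast]=0, fast++
slow=2 fast=15: a[fast]=3≠0 swap→a[2]=3, slow++,fast++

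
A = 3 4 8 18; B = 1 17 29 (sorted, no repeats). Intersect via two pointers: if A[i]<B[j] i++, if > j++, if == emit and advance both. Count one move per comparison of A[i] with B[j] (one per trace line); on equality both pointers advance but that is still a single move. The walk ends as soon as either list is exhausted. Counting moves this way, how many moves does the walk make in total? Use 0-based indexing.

i=0 j=0: 3>1, j++
i=0 j=1: 3<17, i++
i=1 j=1: 4<17, i++
i=2 j=1: 8<17, i++
i=3 j=1: 18>17, j++
i=3 j=2: 18<29, i++

6 moves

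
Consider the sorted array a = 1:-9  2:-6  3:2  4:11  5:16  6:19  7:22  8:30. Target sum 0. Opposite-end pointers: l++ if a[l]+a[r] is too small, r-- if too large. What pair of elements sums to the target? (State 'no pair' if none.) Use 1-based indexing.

no pair

[1,8] -9+30=21 >0 → r--
[1,7] -9+22=13 >0 → r--
[1,6] -9+19=10 >0 → r--
[1,5] -9+16=7 >0 → r--
[1,4] -9+11=2 >0 → r--
[1,3] -9+2=-7 <0 → l++
[2,3] -6+2=-4 <0 → l++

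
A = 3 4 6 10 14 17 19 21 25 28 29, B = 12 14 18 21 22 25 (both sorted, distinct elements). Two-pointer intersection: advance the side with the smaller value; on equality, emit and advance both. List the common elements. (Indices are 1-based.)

i=1 j=1: 3<12, i++
i=2 j=1: 4<12, i++
i=3 j=1: 6<12, i++
i=4 j=1: 10<12, i++
i=5 j=1: 14>12, j++
i=5 j=2: 14==14 emit, i++,j++
i=6 j=3: 17<18, i++
i=7 j=3: 19>18, j++
i=7 j=4: 19<21, i++
i=8 j=4: 21==21 emit, i++,j++
i=9 j=5: 25>22, j++
i=9 j=6: 25==25 emit, i++,j++

intersection = [14, 21, 25]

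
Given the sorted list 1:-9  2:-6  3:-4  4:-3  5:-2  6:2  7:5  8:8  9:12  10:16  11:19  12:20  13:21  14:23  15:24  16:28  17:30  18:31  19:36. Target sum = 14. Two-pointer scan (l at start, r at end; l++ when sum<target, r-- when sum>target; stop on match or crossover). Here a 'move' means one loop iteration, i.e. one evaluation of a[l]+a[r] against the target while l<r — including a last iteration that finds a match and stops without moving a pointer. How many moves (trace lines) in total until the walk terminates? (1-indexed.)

6 moves

l=1 r=19: -9+36=27 >14, r--
l=1 r=18: -9+31=22 >14, r--
l=1 r=17: -9+30=21 >14, r--
l=1 r=16: -9+28=19 >14, r--
l=1 r=15: -9+24=15 >14, r--
l=1 r=14: -9+23=14, found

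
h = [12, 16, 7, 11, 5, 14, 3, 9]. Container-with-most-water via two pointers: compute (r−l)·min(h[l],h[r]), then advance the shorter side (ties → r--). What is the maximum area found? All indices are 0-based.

[0,7] min(12,9)*7=63 best=63 * → r--
[0,6] min(12,3)*6=18 best=63 → r--
[0,5] min(12,14)*5=60 best=63 → l++
[1,5] min(16,14)*4=56 best=63 → r--
[1,4] min(16,5)*3=15 best=63 → r--
[1,3] min(16,11)*2=22 best=63 → r--
[1,2] min(16,7)*1=7 best=63 → r--

max area = 63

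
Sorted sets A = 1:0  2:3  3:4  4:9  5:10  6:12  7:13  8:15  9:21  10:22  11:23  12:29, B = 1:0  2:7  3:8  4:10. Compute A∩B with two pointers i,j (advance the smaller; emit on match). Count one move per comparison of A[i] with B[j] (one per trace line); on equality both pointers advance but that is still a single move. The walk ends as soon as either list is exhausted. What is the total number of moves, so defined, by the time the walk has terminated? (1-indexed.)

[i=1,j=1] 0==0 emit → i++,j++
[i=2,j=2] 3<7 → i++
[i=3,j=2] 4<7 → i++
[i=4,j=2] 9>7 → j++
[i=4,j=3] 9>8 → j++
[i=4,j=4] 9<10 → i++
[i=5,j=4] 10==10 emit → i++,j++

7 moves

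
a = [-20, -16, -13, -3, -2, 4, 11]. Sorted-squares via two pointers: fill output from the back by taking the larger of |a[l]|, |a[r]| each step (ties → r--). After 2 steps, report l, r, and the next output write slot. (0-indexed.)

l=2, r=6, next write slot=4

[0,6] |-20|>|11| out[6]=400 → l++
[1,6] |-16|>|11| out[5]=256 → l++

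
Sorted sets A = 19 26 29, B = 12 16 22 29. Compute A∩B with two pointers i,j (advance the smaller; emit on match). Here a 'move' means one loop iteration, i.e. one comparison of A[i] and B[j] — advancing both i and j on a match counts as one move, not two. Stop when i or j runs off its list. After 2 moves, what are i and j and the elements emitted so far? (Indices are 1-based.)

i=1 j=1: 19>12, j++
i=1 j=2: 19>16, j++

i=1, j=3, emitted=[]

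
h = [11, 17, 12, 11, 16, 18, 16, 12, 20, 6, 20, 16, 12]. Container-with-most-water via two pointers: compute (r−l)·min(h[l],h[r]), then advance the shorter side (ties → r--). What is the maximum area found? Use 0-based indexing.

max area = 160

l=0 r=12: min(11,12)*12=132 best=132 *, l++
l=1 r=12: min(17,12)*11=132 best=132, r--
l=1 r=11: min(17,16)*10=160 best=160 *, r--
l=1 r=10: min(17,20)*9=153 best=160, l++
l=2 r=10: min(12,20)*8=96 best=160, l++
l=3 r=10: min(11,20)*7=77 best=160, l++
l=4 r=10: min(16,20)*6=96 best=160, l++
l=5 r=10: min(18,20)*5=90 best=160, l++
l=6 r=10: min(16,20)*4=64 best=160, l++
l=7 r=10: min(12,20)*3=36 best=160, l++
l=8 r=10: min(20,20)*2=40 best=160, r--
l=8 r=9: min(20,6)*1=6 best=160, r--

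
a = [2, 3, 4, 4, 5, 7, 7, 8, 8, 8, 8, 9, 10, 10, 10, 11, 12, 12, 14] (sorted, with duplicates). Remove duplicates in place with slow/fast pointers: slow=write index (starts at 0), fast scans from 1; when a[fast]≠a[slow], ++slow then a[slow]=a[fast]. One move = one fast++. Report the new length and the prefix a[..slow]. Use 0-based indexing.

(s=0,f=1) a[fast]=3≠a[slow]=2 write a[1]=3 → slow++,fast++
(s=1,f=2) a[fast]=4≠a[slow]=3 write a[2]=4 → slow++,fast++
(s=2,f=3) a[fast]=4=a[slow] dup → fast++
(s=2,f=4) a[fast]=5≠a[slow]=4 write a[3]=5 → slow++,fast++
(s=3,f=5) a[fast]=7≠a[slow]=5 write a[4]=7 → slow++,fast++
(s=4,f=6) a[fast]=7=a[slow] dup → fast++
(s=4,f=7) a[fast]=8≠a[slow]=7 write a[5]=8 → slow++,fast++
(s=5,f=8) a[fast]=8=a[slow] dup → fast++
(s=5,f=9) a[fast]=8=a[slow] dup → fast++
(s=5,f=10) a[fast]=8=a[slow] dup → fast++
(s=5,f=11) a[fast]=9≠a[slow]=8 write a[6]=9 → slow++,fast++
(s=6,f=12) a[fast]=10≠a[slow]=9 write a[7]=10 → slow++,fast++
(s=7,f=13) a[fast]=10=a[slow] dup → fast++
(s=7,f=14) a[fast]=10=a[slow] dup → fast++
(s=7,f=15) a[fast]=11≠a[slow]=10 write a[8]=11 → slow++,fast++
(s=8,f=16) a[fast]=12≠a[slow]=11 write a[9]=12 → slow++,fast++
(s=9,f=17) a[fast]=12=a[slow] dup → fast++
(s=9,f=18) a[fast]=14≠a[slow]=12 write a[10]=14 → slow++,fast++

length 11; prefix = [2, 3, 4, 5, 7, 8, 9, 10, 11, 12, 14]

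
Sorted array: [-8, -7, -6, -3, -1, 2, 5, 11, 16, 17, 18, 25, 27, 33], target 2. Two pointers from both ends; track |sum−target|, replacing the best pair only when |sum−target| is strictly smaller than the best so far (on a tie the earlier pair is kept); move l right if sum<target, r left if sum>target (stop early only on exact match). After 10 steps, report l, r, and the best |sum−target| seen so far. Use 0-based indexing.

l=0 r=13: -8+33=25 d=23 *, r--
l=0 r=12: -8+27=19 d=17 *, r--
l=0 r=11: -8+25=17 d=15 *, r--
l=0 r=10: -8+18=10 d=8 *, r--
l=0 r=9: -8+17=9 d=7 *, r--
l=0 r=8: -8+16=8 d=6 *, r--
l=0 r=7: -8+11=3 d=1 *, r--
l=0 r=6: -8+5=-3 d=5, l++
l=1 r=6: -7+5=-2 d=4, l++
l=2 r=6: -6+5=-1 d=3, l++

l=3, r=6, best |Δ|=1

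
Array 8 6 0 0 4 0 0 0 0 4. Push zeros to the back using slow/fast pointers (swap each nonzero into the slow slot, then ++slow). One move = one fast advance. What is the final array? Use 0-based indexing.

slow=0 fast=0: a[fast]=8≠0 swap→a[0]=8, slow++,fast++
slow=1 fast=1: a[fast]=6≠0 swap→a[1]=6, slow++,fast++
slow=2 fast=2: a[fast]=0, fast++
slow=2 fast=3: a[fast]=0, fast++
slow=2 fast=4: a[fast]=4≠0 swap→a[2]=4, slow++,fast++
slow=3 fast=5: a[fast]=0, fast++
slow=3 fast=6: a[fast]=0, fast++
slow=3 fast=7: a[fast]=0, fast++
slow=3 fast=8: a[fast]=0, fast++
slow=3 fast=9: a[fast]=4≠0 swap→a[3]=4, slow++,fast++

[8, 6, 4, 4, 0, 0, 0, 0, 0, 0]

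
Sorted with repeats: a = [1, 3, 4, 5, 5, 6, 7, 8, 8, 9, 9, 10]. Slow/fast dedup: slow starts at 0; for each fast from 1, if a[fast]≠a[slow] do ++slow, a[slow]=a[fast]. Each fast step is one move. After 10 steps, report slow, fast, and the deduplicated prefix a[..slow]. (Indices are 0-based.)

(s=0,f=1) a[fast]=3≠a[slow]=1 write a[1]=3 → slow++,fast++
(s=1,f=2) a[fast]=4≠a[slow]=3 write a[2]=4 → slow++,fast++
(s=2,f=3) a[fast]=5≠a[slow]=4 write a[3]=5 → slow++,fast++
(s=3,f=4) a[fast]=5=a[slow] dup → fast++
(s=3,f=5) a[fast]=6≠a[slow]=5 write a[4]=6 → slow++,fast++
(s=4,f=6) a[fast]=7≠a[slow]=6 write a[5]=7 → slow++,fast++
(s=5,f=7) a[fast]=8≠a[slow]=7 write a[6]=8 → slow++,fast++
(s=6,f=8) a[fast]=8=a[slow] dup → fast++
(s=6,f=9) a[fast]=9≠a[slow]=8 write a[7]=9 → slow++,fast++
(s=7,f=10) a[fast]=9=a[slow] dup → fast++

slow=7, fast=11, prefix=[1, 3, 4, 5, 6, 7, 8, 9]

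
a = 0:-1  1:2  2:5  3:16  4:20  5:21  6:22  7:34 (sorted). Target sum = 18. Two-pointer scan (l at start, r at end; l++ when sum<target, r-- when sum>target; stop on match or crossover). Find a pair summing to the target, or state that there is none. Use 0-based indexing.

(2, 16)

l=0 r=7: -1+34=33 >18, r--
l=0 r=6: -1+22=21 >18, r--
l=0 r=5: -1+21=20 >18, r--
l=0 r=4: -1+20=19 >18, r--
l=0 r=3: -1+16=15 <18, l++
l=1 r=3: 2+16=18, found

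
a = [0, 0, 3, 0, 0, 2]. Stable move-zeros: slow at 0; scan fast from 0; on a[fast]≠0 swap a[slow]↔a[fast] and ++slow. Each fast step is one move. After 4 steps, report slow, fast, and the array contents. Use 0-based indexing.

slow=1, fast=4, a=[3, 0, 0, 0, 0, 2]

(s=0,f=0) a[fast]=0 → fast++
(s=0,f=1) a[fast]=0 → fast++
(s=0,f=2) a[fast]=3≠0 swap→a[0]=3 → slow++,fast++
(s=1,f=3) a[fast]=0 → fast++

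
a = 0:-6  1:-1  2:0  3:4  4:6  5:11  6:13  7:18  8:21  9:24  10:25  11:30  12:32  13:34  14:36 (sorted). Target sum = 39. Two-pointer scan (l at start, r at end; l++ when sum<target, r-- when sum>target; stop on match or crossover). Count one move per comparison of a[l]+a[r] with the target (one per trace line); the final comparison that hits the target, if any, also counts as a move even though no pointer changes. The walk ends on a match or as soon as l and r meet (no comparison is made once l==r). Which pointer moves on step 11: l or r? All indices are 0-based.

l

[0,14] -6+36=30 <39 → l++
[1,14] -1+36=35 <39 → l++
[2,14] 0+36=36 <39 → l++
[3,14] 4+36=40 >39 → r--
[3,13] 4+34=38 <39 → l++
[4,13] 6+34=40 >39 → r--
[4,12] 6+32=38 <39 → l++
[5,12] 11+32=43 >39 → r--
[5,11] 11+30=41 >39 → r--
[5,10] 11+25=36 <39 → l++
[6,10] 13+25=38 <39 → l++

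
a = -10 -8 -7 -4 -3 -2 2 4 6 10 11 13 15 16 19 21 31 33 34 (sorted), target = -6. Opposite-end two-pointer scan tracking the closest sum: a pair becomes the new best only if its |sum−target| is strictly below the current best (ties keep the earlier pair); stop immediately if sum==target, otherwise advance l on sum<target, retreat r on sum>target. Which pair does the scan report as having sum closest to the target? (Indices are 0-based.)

l=0 r=18: -10+34=24 d=30 *, r--
l=0 r=17: -10+33=23 d=29 *, r--
l=0 r=16: -10+31=21 d=27 *, r--
l=0 r=15: -10+21=11 d=17 *, r--
l=0 r=14: -10+19=9 d=15 *, r--
l=0 r=13: -10+16=6 d=12 *, r--
l=0 r=12: -10+15=5 d=11 *, r--
l=0 r=11: -10+13=3 d=9 *, r--
l=0 r=10: -10+11=1 d=7 *, r--
l=0 r=9: -10+10=0 d=6 *, r--
l=0 r=8: -10+6=-4 d=2 *, r--
l=0 r=7: -10+4=-6 d=0 *, stop

pair (-10, 4) with sum -6 (|Δ|=0)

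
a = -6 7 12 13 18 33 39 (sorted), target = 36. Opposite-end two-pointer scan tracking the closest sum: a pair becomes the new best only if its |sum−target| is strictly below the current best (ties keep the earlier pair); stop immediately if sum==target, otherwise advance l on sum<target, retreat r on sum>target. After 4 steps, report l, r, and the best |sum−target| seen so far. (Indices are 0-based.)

l=0 r=6: -6+39=33 d=3 *, l++
l=1 r=6: 7+39=46 d=10, r--
l=1 r=5: 7+33=40 d=4, r--
l=1 r=4: 7+18=25 d=11, l++

l=2, r=4, best |Δ|=3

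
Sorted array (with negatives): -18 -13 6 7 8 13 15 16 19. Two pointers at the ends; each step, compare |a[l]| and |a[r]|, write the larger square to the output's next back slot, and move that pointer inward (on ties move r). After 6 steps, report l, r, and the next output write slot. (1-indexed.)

l=3, r=5, next write slot=3

[1,9] |-18|<=|19| out[9]=361 → r--
[1,8] |-18|>|16| out[8]=324 → l++
[2,8] |-13|<=|16| out[7]=256 → r--
[2,7] |-13|<=|15| out[6]=225 → r--
[2,6] |-13|<=|13| out[5]=169 → r--
[2,5] |-13|>|8| out[4]=169 → l++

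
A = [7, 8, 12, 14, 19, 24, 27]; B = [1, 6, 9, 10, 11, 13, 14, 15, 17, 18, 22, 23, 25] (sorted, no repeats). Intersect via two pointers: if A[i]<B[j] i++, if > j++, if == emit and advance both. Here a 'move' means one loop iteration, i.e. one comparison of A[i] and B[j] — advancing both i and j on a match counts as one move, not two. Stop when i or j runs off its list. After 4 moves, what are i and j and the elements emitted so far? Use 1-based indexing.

i=3, j=3, emitted=[]

[i=1,j=1] 7>1 → j++
[i=1,j=2] 7>6 → j++
[i=1,j=3] 7<9 → i++
[i=2,j=3] 8<9 → i++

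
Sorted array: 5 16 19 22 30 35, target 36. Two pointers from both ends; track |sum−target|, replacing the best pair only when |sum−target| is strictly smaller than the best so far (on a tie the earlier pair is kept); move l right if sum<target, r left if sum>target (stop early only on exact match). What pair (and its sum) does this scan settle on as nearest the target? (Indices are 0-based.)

pair (5, 30) with sum 35 (|Δ|=1)

[0,5] 5+35=40 d=4 * → r--
[0,4] 5+30=35 d=1 * → l++
[1,4] 16+30=46 d=10 → r--
[1,3] 16+22=38 d=2 → r--
[1,2] 16+19=35 d=1 → l++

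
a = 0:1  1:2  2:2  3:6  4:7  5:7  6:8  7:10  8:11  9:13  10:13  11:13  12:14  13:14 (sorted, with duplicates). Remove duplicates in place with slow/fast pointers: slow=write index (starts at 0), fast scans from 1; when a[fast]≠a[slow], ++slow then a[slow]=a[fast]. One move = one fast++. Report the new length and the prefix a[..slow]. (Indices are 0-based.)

slow=0 fast=1: a[fast]=2≠a[slow]=1 write a[1]=2, slow++,fast++
slow=1 fast=2: a[fast]=2=a[slow] dup, fast++
slow=1 fast=3: a[fast]=6≠a[slow]=2 write a[2]=6, slow++,fast++
slow=2 fast=4: a[fast]=7≠a[slow]=6 write a[3]=7, slow++,fast++
slow=3 fast=5: a[fast]=7=a[slow] dup, fast++
slow=3 fast=6: a[fast]=8≠a[slow]=7 write a[4]=8, slow++,fast++
slow=4 fast=7: a[fast]=10≠a[slow]=8 write a[5]=10, slow++,fast++
slow=5 fast=8: a[fast]=11≠a[slow]=10 write a[6]=11, slow++,fast++
slow=6 fast=9: a[fast]=13≠a[slow]=11 write a[7]=13, slow++,fast++
slow=7 fast=10: a[fast]=13=a[slow] dup, fast++
slow=7 fast=11: a[fast]=13=a[slow] dup, fast++
slow=7 fast=12: a[fast]=14≠a[slow]=13 write a[8]=14, slow++,fast++
slow=8 fast=13: a[fast]=14=a[slow] dup, fast++

length 9; prefix = [1, 2, 6, 7, 8, 10, 11, 13, 14]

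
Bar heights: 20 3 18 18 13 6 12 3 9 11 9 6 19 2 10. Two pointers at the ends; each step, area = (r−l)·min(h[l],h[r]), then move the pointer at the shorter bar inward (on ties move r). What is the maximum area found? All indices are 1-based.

[1,15] min(20,10)*14=140 best=140 * → r--
[1,14] min(20,2)*13=26 best=140 → r--
[1,13] min(20,19)*12=228 best=228 * → r--
[1,12] min(20,6)*11=66 best=228 → r--
[1,11] min(20,9)*10=90 best=228 → r--
[1,10] min(20,11)*9=99 best=228 → r--
[1,9] min(20,9)*8=72 best=228 → r--
[1,8] min(20,3)*7=21 best=228 → r--
[1,7] min(20,12)*6=72 best=228 → r--
[1,6] min(20,6)*5=30 best=228 → r--
[1,5] min(20,13)*4=52 best=228 → r--
[1,4] min(20,18)*3=54 best=228 → r--
[1,3] min(20,18)*2=36 best=228 → r--
[1,2] min(20,3)*1=3 best=228 → r--

max area = 228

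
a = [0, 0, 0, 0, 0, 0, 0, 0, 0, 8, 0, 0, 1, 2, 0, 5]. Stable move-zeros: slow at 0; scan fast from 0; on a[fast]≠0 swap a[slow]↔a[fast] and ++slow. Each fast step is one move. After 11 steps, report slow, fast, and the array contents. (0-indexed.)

slow=0 fast=0: a[fast]=0, fast++
slow=0 fast=1: a[fast]=0, fast++
slow=0 fast=2: a[fast]=0, fast++
slow=0 fast=3: a[fast]=0, fast++
slow=0 fast=4: a[fast]=0, fast++
slow=0 fast=5: a[fast]=0, fast++
slow=0 fast=6: a[fast]=0, fast++
slow=0 fast=7: a[fast]=0, fast++
slow=0 fast=8: a[fast]=0, fast++
slow=0 fast=9: a[fast]=8≠0 swap→a[0]=8, slow++,fast++
slow=1 fast=10: a[fast]=0, fast++

slow=1, fast=11, a=[8, 0, 0, 0, 0, 0, 0, 0, 0, 0, 0, 0, 1, 2, 0, 5]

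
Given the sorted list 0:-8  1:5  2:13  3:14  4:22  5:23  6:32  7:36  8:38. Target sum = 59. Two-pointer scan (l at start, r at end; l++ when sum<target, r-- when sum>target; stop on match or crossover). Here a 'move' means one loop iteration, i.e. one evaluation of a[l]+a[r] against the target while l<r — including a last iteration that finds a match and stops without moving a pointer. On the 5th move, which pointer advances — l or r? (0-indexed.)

r

[0,8] -8+38=30 <59 → l++
[1,8] 5+38=43 <59 → l++
[2,8] 13+38=51 <59 → l++
[3,8] 14+38=52 <59 → l++
[4,8] 22+38=60 >59 → r--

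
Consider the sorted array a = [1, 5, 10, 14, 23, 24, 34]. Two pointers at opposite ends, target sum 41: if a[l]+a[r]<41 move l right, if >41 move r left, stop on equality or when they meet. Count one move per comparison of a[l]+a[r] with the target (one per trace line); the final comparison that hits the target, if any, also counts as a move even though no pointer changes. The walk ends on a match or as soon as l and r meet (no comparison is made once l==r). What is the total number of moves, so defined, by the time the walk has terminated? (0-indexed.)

6 moves

[0,6] 1+34=35 <41 → l++
[1,6] 5+34=39 <41 → l++
[2,6] 10+34=44 >41 → r--
[2,5] 10+24=34 <41 → l++
[3,5] 14+24=38 <41 → l++
[4,5] 23+24=47 >41 → r--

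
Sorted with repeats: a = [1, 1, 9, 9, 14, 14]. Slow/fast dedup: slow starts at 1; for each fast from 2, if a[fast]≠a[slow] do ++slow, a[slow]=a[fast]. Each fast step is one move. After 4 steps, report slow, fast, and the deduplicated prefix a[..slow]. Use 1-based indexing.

slow=1 fast=2: a[fast]=1=a[slow] dup, fast++
slow=1 fast=3: a[fast]=9≠a[slow]=1 write a[2]=9, slow++,fast++
slow=2 fast=4: a[fast]=9=a[slow] dup, fast++
slow=2 fast=5: a[fast]=14≠a[slow]=9 write a[3]=14, slow++,fast++

slow=3, fast=6, prefix=[1, 9, 14]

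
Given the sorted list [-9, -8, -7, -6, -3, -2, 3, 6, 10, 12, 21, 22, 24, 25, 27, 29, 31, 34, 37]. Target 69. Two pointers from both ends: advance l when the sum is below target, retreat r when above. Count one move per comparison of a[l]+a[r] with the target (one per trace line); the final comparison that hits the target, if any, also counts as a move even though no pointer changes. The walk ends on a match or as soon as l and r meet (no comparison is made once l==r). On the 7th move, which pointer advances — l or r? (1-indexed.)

l=1 r=19: -9+37=28 <69, l++
l=2 r=19: -8+37=29 <69, l++
l=3 r=19: -7+37=30 <69, l++
l=4 r=19: -6+37=31 <69, l++
l=5 r=19: -3+37=34 <69, l++
l=6 r=19: -2+37=35 <69, l++
l=7 r=19: 3+37=40 <69, l++

l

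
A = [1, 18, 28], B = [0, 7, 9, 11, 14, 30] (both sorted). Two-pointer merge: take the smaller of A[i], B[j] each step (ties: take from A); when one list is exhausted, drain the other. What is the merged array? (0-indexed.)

[0, 1, 7, 9, 11, 14, 18, 28, 30]

i=0 j=0: A[i]=1>B[j]=0 take 0, j++
i=0 j=1: A[i]=1<=B[j]=7 take 1, i++
i=1 j=1: A[i]=18>B[j]=7 take 7, j++
i=1 j=2: A[i]=18>B[j]=9 take 9, j++
i=1 j=3: A[i]=18>B[j]=11 take 11, j++
i=1 j=4: A[i]=18>B[j]=14 take 14, j++
i=1 j=5: A[i]=18<=B[j]=30 take 18, i++
i=2 j=5: A[i]=28<=B[j]=30 take 28, i++
i=3 j=5: A done, take B[j]=30, j++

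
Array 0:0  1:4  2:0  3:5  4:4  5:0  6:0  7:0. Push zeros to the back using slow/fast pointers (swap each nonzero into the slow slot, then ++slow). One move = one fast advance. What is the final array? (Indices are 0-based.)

(s=0,f=0) a[fast]=0 → fast++
(s=0,f=1) a[fast]=4≠0 swap→a[0]=4 → slow++,fast++
(s=1,f=2) a[fast]=0 → fast++
(s=1,f=3) a[fast]=5≠0 swap→a[1]=5 → slow++,fast++
(s=2,f=4) a[fast]=4≠0 swap→a[2]=4 → slow++,fast++
(s=3,f=5) a[fast]=0 → fast++
(s=3,f=6) a[fast]=0 → fast++
(s=3,f=7) a[fast]=0 → fast++

[4, 5, 4, 0, 0, 0, 0, 0]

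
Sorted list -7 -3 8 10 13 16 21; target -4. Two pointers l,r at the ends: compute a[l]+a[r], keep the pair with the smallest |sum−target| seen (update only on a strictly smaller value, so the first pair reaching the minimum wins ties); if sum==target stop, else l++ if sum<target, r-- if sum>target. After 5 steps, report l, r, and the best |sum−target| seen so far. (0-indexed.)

l=0 r=6: -7+21=14 d=18 *, r--
l=0 r=5: -7+16=9 d=13 *, r--
l=0 r=4: -7+13=6 d=10 *, r--
l=0 r=3: -7+10=3 d=7 *, r--
l=0 r=2: -7+8=1 d=5 *, r--

l=0, r=1, best |Δ|=5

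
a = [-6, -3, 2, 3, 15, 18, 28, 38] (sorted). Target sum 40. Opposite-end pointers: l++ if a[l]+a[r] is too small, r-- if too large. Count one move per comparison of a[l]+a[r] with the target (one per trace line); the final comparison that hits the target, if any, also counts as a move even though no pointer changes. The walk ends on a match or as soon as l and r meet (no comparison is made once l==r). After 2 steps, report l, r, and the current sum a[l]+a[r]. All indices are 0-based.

[0,7] -6+38=32 <40 → l++
[1,7] -3+38=35 <40 → l++

l=2, r=7, sum=40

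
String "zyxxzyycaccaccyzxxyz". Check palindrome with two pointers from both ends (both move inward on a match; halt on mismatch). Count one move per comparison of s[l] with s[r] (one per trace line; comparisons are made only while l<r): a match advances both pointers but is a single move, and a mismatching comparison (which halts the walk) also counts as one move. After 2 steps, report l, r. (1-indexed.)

l=3, r=18

[1,20] 'z'=='z' → l++,r--
[2,19] 'y'=='y' → l++,r--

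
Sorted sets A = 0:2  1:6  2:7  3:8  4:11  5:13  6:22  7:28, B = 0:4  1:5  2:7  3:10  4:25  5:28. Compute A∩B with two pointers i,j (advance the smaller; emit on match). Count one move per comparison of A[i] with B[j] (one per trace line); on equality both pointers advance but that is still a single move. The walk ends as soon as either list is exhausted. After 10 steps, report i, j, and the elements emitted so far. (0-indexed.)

i=0 j=0: 2<4, i++
i=1 j=0: 6>4, j++
i=1 j=1: 6>5, j++
i=1 j=2: 6<7, i++
i=2 j=2: 7==7 emit, i++,j++
i=3 j=3: 8<10, i++
i=4 j=3: 11>10, j++
i=4 j=4: 11<25, i++
i=5 j=4: 13<25, i++
i=6 j=4: 22<25, i++

i=7, j=4, emitted=[7]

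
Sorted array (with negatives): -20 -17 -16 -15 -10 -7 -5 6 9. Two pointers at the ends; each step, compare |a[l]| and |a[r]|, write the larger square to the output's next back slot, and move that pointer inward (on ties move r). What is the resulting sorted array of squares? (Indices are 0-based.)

[25, 36, 49, 81, 100, 225, 256, 289, 400]

[0,8] |-20|>|9| out[8]=400 → l++
[1,8] |-17|>|9| out[7]=289 → l++
[2,8] |-16|>|9| out[6]=256 → l++
[3,8] |-15|>|9| out[5]=225 → l++
[4,8] |-10|>|9| out[4]=100 → l++
[5,8] |-7|<=|9| out[3]=81 → r--
[5,7] |-7|>|6| out[2]=49 → l++
[6,7] |-5|<=|6| out[1]=36 → r--
[6,6] |-5|<=|-5| out[0]=25 → r--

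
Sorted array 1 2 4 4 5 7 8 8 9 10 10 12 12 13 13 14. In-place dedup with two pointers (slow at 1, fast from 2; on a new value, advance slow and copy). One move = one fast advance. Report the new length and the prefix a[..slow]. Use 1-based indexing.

length 11; prefix = [1, 2, 4, 5, 7, 8, 9, 10, 12, 13, 14]

slow=1 fast=2: a[fast]=2≠a[slow]=1 write a[2]=2, slow++,fast++
slow=2 fast=3: a[fast]=4≠a[slow]=2 write a[3]=4, slow++,fast++
slow=3 fast=4: a[fast]=4=a[slow] dup, fast++
slow=3 fast=5: a[fast]=5≠a[slow]=4 write a[4]=5, slow++,fast++
slow=4 fast=6: a[fast]=7≠a[slow]=5 write a[5]=7, slow++,fast++
slow=5 fast=7: a[fast]=8≠a[slow]=7 write a[6]=8, slow++,fast++
slow=6 fast=8: a[fast]=8=a[slow] dup, fast++
slow=6 fast=9: a[fast]=9≠a[slow]=8 write a[7]=9, slow++,fast++
slow=7 fast=10: a[fast]=10≠a[slow]=9 write a[8]=10, slow++,fast++
slow=8 fast=11: a[fast]=10=a[slow] dup, fast++
slow=8 fast=12: a[fast]=12≠a[slow]=10 write a[9]=12, slow++,fast++
slow=9 fast=13: a[fast]=12=a[slow] dup, fast++
slow=9 fast=14: a[fast]=13≠a[slow]=12 write a[10]=13, slow++,fast++
slow=10 fast=15: a[fast]=13=a[slow] dup, fast++
slow=10 fast=16: a[fast]=14≠a[slow]=13 write a[11]=14, slow++,fast++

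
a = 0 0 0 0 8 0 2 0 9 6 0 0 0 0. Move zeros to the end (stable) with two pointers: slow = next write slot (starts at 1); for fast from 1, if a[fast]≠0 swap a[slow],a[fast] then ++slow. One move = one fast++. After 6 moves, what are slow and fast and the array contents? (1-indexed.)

slow=2, fast=7, a=[8, 0, 0, 0, 0, 0, 2, 0, 9, 6, 0, 0, 0, 0]

(s=1,f=1) a[fast]=0 → fast++
(s=1,f=2) a[fast]=0 → fast++
(s=1,f=3) a[fast]=0 → fast++
(s=1,f=4) a[fast]=0 → fast++
(s=1,f=5) a[fast]=8≠0 swap→a[1]=8 → slow++,fast++
(s=2,f=6) a[fast]=0 → fast++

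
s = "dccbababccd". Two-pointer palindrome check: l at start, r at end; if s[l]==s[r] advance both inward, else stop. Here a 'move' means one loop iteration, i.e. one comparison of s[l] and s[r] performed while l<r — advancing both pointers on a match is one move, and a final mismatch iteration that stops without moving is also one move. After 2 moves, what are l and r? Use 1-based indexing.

l=3, r=9

l=1 r=11: 'd'=='d', l++,r--
l=2 r=10: 'c'=='c', l++,r--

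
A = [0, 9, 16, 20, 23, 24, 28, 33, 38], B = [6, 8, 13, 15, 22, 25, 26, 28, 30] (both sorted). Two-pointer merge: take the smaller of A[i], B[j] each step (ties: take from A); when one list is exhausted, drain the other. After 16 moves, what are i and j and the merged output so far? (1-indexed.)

i=1 j=1: A[i]=0<=B[j]=6 take 0, i++
i=2 j=1: A[i]=9>B[j]=6 take 6, j++
i=2 j=2: A[i]=9>B[j]=8 take 8, j++
i=2 j=3: A[i]=9<=B[j]=13 take 9, i++
i=3 j=3: A[i]=16>B[j]=13 take 13, j++
i=3 j=4: A[i]=16>B[j]=15 take 15, j++
i=3 j=5: A[i]=16<=B[j]=22 take 16, i++
i=4 j=5: A[i]=20<=B[j]=22 take 20, i++
i=5 j=5: A[i]=23>B[j]=22 take 22, j++
i=5 j=6: A[i]=23<=B[j]=25 take 23, i++
i=6 j=6: A[i]=24<=B[j]=25 take 24, i++
i=7 j=6: A[i]=28>B[j]=25 take 25, j++
i=7 j=7: A[i]=28>B[j]=26 take 26, j++
i=7 j=8: A[i]=28<=B[j]=28 take 28, i++
i=8 j=8: A[i]=33>B[j]=28 take 28, j++
i=8 j=9: A[i]=33>B[j]=30 take 30, j++

i=8, j=10, merged so far=[0, 6, 8, 9, 13, 15, 16, 20, 22, 23, 24, 25, 26, 28, 28, 30]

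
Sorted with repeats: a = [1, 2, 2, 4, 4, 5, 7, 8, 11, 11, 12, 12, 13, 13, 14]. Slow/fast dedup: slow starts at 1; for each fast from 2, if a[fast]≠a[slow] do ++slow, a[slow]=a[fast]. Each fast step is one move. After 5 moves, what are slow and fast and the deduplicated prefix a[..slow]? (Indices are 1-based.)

slow=1 fast=2: a[fast]=2≠a[slow]=1 write a[2]=2, slow++,fast++
slow=2 fast=3: a[fast]=2=a[slow] dup, fast++
slow=2 fast=4: a[fast]=4≠a[slow]=2 write a[3]=4, slow++,fast++
slow=3 fast=5: a[fast]=4=a[slow] dup, fast++
slow=3 fast=6: a[fast]=5≠a[slow]=4 write a[4]=5, slow++,fast++

slow=4, fast=7, prefix=[1, 2, 4, 5]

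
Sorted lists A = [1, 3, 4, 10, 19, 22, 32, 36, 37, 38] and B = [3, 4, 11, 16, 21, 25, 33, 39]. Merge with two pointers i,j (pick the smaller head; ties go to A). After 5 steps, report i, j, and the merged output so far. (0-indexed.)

[i=0,j=0] A[i]=1<=B[j]=3 take 1 → i++
[i=1,j=0] A[i]=3<=B[j]=3 take 3 → i++
[i=2,j=0] A[i]=4>B[j]=3 take 3 → j++
[i=2,j=1] A[i]=4<=B[j]=4 take 4 → i++
[i=3,j=1] A[i]=10>B[j]=4 take 4 → j++

i=3, j=2, merged so far=[1, 3, 3, 4, 4]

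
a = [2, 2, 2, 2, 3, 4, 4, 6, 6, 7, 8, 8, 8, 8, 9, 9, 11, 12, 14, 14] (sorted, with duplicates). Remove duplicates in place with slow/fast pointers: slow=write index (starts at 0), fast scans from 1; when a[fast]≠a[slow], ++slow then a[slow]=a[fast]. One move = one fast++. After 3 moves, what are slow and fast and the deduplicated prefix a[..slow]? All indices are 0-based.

slow=0, fast=4, prefix=[2]

slow=0 fast=1: a[fast]=2=a[slow] dup, fast++
slow=0 fast=2: a[fast]=2=a[slow] dup, fast++
slow=0 fast=3: a[fast]=2=a[slow] dup, fast++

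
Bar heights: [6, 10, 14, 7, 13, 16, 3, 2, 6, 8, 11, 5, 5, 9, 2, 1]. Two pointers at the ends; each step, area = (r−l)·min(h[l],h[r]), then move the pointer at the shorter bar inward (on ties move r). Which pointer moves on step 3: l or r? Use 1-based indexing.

l

[1,16] min(6,1)*15=15 best=15 * → r--
[1,15] min(6,2)*14=28 best=28 * → r--
[1,14] min(6,9)*13=78 best=78 * → l++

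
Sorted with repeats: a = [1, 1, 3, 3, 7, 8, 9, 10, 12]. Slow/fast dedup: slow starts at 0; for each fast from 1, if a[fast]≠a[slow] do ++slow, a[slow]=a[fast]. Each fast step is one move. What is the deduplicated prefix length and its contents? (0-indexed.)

slow=0 fast=1: a[fast]=1=a[slow] dup, fast++
slow=0 fast=2: a[fast]=3≠a[slow]=1 write a[1]=3, slow++,fast++
slow=1 fast=3: a[fast]=3=a[slow] dup, fast++
slow=1 fast=4: a[fast]=7≠a[slow]=3 write a[2]=7, slow++,fast++
slow=2 fast=5: a[fast]=8≠a[slow]=7 write a[3]=8, slow++,fast++
slow=3 fast=6: a[fast]=9≠a[slow]=8 write a[4]=9, slow++,fast++
slow=4 fast=7: a[fast]=10≠a[slow]=9 write a[5]=10, slow++,fast++
slow=5 fast=8: a[fast]=12≠a[slow]=10 write a[6]=12, slow++,fast++

length 7; prefix = [1, 3, 7, 8, 9, 10, 12]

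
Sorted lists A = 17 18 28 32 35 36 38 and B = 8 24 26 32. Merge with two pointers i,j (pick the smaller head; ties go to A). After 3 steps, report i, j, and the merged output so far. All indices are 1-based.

i=3, j=2, merged so far=[8, 17, 18]

[i=1,j=1] A[i]=17>B[j]=8 take 8 → j++
[i=1,j=2] A[i]=17<=B[j]=24 take 17 → i++
[i=2,j=2] A[i]=18<=B[j]=24 take 18 → i++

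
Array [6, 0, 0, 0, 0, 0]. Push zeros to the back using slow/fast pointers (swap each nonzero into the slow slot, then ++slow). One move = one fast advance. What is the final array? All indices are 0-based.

slow=0 fast=0: a[fast]=6≠0 swap→a[0]=6, slow++,fast++
slow=1 fast=1: a[fast]=0, fast++
slow=1 fast=2: a[fast]=0, fast++
slow=1 fast=3: a[fast]=0, fast++
slow=1 fast=4: a[fast]=0, fast++
slow=1 fast=5: a[fast]=0, fast++

[6, 0, 0, 0, 0, 0]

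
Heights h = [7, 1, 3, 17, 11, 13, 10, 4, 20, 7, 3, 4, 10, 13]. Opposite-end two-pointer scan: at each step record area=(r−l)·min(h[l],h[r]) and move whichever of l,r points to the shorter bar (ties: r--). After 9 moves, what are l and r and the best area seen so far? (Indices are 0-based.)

l=4, r=8, best area=130

[0,13] min(7,13)*13=91 best=91 * → l++
[1,13] min(1,13)*12=12 best=91 → l++
[2,13] min(3,13)*11=33 best=91 → l++
[3,13] min(17,13)*10=130 best=130 * → r--
[3,12] min(17,10)*9=90 best=130 → r--
[3,11] min(17,4)*8=32 best=130 → r--
[3,10] min(17,3)*7=21 best=130 → r--
[3,9] min(17,7)*6=42 best=130 → r--
[3,8] min(17,20)*5=85 best=130 → l++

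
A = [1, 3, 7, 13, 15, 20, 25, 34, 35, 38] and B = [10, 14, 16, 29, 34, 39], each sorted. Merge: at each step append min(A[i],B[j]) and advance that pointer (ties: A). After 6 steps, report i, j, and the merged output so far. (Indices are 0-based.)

i=4, j=2, merged so far=[1, 3, 7, 10, 13, 14]

i=0 j=0: A[i]=1<=B[j]=10 take 1, i++
i=1 j=0: A[i]=3<=B[j]=10 take 3, i++
i=2 j=0: A[i]=7<=B[j]=10 take 7, i++
i=3 j=0: A[i]=13>B[j]=10 take 10, j++
i=3 j=1: A[i]=13<=B[j]=14 take 13, i++
i=4 j=1: A[i]=15>B[j]=14 take 14, j++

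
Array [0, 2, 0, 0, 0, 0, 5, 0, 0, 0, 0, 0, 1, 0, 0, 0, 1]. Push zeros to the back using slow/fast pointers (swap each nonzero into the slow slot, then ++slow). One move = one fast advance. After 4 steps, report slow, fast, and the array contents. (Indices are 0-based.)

(s=0,f=0) a[fast]=0 → fast++
(s=0,f=1) a[fast]=2≠0 swap→a[0]=2 → slow++,fast++
(s=1,f=2) a[fast]=0 → fast++
(s=1,f=3) a[fast]=0 → fast++

slow=1, fast=4, a=[2, 0, 0, 0, 0, 0, 5, 0, 0, 0, 0, 0, 1, 0, 0, 0, 1]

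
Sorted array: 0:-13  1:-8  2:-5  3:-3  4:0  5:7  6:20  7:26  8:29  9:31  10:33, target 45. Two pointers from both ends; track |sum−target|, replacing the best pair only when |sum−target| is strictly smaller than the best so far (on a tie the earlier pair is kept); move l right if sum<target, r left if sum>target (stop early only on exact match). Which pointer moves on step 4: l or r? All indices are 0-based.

l

l=0 r=10: -13+33=20 d=25 *, l++
l=1 r=10: -8+33=25 d=20 *, l++
l=2 r=10: -5+33=28 d=17 *, l++
l=3 r=10: -3+33=30 d=15 *, l++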